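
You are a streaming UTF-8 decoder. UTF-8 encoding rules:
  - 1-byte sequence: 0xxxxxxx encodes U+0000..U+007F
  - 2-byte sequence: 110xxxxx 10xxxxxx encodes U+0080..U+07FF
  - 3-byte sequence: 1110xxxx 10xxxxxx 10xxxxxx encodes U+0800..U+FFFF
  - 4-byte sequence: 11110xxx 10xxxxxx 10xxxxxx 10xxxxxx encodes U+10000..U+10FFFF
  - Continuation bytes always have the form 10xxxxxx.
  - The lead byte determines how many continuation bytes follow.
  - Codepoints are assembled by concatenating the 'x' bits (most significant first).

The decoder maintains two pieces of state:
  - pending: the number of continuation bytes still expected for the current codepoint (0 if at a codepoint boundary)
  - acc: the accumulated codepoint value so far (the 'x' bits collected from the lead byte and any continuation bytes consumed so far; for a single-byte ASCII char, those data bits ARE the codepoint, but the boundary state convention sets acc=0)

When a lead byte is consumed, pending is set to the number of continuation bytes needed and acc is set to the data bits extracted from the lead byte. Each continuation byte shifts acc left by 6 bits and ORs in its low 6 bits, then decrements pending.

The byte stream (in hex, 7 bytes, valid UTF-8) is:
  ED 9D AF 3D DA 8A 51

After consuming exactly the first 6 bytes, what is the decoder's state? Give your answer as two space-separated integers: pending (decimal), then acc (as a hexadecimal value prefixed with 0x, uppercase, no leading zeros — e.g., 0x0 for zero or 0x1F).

Answer: 0 0x68A

Derivation:
Byte[0]=ED: 3-byte lead. pending=2, acc=0xD
Byte[1]=9D: continuation. acc=(acc<<6)|0x1D=0x35D, pending=1
Byte[2]=AF: continuation. acc=(acc<<6)|0x2F=0xD76F, pending=0
Byte[3]=3D: 1-byte. pending=0, acc=0x0
Byte[4]=DA: 2-byte lead. pending=1, acc=0x1A
Byte[5]=8A: continuation. acc=(acc<<6)|0x0A=0x68A, pending=0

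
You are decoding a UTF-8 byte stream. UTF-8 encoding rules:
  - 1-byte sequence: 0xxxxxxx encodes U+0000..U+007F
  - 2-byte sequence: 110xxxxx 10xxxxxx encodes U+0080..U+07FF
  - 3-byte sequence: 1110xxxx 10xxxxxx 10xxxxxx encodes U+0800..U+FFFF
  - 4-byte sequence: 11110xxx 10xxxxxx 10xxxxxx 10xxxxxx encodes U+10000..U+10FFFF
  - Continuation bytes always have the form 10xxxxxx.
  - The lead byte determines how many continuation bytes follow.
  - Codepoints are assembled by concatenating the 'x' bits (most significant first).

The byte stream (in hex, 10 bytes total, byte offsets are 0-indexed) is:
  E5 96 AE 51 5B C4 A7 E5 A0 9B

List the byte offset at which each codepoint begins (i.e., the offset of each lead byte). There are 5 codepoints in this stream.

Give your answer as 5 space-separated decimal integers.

Answer: 0 3 4 5 7

Derivation:
Byte[0]=E5: 3-byte lead, need 2 cont bytes. acc=0x5
Byte[1]=96: continuation. acc=(acc<<6)|0x16=0x156
Byte[2]=AE: continuation. acc=(acc<<6)|0x2E=0x55AE
Completed: cp=U+55AE (starts at byte 0)
Byte[3]=51: 1-byte ASCII. cp=U+0051
Byte[4]=5B: 1-byte ASCII. cp=U+005B
Byte[5]=C4: 2-byte lead, need 1 cont bytes. acc=0x4
Byte[6]=A7: continuation. acc=(acc<<6)|0x27=0x127
Completed: cp=U+0127 (starts at byte 5)
Byte[7]=E5: 3-byte lead, need 2 cont bytes. acc=0x5
Byte[8]=A0: continuation. acc=(acc<<6)|0x20=0x160
Byte[9]=9B: continuation. acc=(acc<<6)|0x1B=0x581B
Completed: cp=U+581B (starts at byte 7)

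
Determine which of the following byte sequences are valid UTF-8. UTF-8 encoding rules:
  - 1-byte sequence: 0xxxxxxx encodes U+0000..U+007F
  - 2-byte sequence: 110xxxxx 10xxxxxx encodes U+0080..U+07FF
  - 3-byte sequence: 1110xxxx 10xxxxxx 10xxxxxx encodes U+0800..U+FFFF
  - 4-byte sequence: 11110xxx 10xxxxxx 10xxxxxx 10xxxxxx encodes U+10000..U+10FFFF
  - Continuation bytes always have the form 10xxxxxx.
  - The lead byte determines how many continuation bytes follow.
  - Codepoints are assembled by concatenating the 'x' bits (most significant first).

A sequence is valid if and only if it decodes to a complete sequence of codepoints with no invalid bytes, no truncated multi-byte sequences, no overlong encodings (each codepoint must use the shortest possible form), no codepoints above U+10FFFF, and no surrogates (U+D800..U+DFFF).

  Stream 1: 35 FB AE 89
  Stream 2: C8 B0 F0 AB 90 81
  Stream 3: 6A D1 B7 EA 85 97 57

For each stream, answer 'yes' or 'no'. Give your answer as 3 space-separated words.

Answer: no yes yes

Derivation:
Stream 1: error at byte offset 1. INVALID
Stream 2: decodes cleanly. VALID
Stream 3: decodes cleanly. VALID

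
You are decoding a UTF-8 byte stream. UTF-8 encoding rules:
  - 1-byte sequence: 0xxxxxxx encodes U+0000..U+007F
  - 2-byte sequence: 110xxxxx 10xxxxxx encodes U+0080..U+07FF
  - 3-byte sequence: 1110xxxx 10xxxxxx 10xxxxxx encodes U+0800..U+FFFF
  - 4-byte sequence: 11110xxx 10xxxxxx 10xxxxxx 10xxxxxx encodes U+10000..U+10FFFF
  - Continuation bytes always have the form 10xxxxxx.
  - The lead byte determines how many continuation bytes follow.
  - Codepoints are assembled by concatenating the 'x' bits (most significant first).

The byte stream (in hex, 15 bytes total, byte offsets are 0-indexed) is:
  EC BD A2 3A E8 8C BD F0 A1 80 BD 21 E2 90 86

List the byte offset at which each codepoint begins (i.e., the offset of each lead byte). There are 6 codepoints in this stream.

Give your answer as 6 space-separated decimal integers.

Answer: 0 3 4 7 11 12

Derivation:
Byte[0]=EC: 3-byte lead, need 2 cont bytes. acc=0xC
Byte[1]=BD: continuation. acc=(acc<<6)|0x3D=0x33D
Byte[2]=A2: continuation. acc=(acc<<6)|0x22=0xCF62
Completed: cp=U+CF62 (starts at byte 0)
Byte[3]=3A: 1-byte ASCII. cp=U+003A
Byte[4]=E8: 3-byte lead, need 2 cont bytes. acc=0x8
Byte[5]=8C: continuation. acc=(acc<<6)|0x0C=0x20C
Byte[6]=BD: continuation. acc=(acc<<6)|0x3D=0x833D
Completed: cp=U+833D (starts at byte 4)
Byte[7]=F0: 4-byte lead, need 3 cont bytes. acc=0x0
Byte[8]=A1: continuation. acc=(acc<<6)|0x21=0x21
Byte[9]=80: continuation. acc=(acc<<6)|0x00=0x840
Byte[10]=BD: continuation. acc=(acc<<6)|0x3D=0x2103D
Completed: cp=U+2103D (starts at byte 7)
Byte[11]=21: 1-byte ASCII. cp=U+0021
Byte[12]=E2: 3-byte lead, need 2 cont bytes. acc=0x2
Byte[13]=90: continuation. acc=(acc<<6)|0x10=0x90
Byte[14]=86: continuation. acc=(acc<<6)|0x06=0x2406
Completed: cp=U+2406 (starts at byte 12)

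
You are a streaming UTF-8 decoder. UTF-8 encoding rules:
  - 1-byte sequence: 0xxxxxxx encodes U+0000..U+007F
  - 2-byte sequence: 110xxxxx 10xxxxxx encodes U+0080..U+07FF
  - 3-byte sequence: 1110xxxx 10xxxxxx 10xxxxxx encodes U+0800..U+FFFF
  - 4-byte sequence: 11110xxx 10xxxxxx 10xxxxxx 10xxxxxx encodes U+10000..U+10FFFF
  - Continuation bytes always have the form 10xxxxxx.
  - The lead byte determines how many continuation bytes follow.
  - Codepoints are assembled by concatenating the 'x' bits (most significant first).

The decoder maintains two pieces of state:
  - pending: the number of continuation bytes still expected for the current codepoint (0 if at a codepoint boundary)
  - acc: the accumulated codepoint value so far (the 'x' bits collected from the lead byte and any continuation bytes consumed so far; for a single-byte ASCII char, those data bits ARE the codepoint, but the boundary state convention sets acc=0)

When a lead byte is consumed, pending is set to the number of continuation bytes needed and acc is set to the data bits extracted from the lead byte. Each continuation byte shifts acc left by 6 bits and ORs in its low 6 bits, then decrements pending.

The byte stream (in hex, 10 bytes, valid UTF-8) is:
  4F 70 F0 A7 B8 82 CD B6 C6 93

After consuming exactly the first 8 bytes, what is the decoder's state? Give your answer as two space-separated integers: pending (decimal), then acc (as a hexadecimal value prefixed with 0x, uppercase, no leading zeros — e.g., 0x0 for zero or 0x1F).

Answer: 0 0x376

Derivation:
Byte[0]=4F: 1-byte. pending=0, acc=0x0
Byte[1]=70: 1-byte. pending=0, acc=0x0
Byte[2]=F0: 4-byte lead. pending=3, acc=0x0
Byte[3]=A7: continuation. acc=(acc<<6)|0x27=0x27, pending=2
Byte[4]=B8: continuation. acc=(acc<<6)|0x38=0x9F8, pending=1
Byte[5]=82: continuation. acc=(acc<<6)|0x02=0x27E02, pending=0
Byte[6]=CD: 2-byte lead. pending=1, acc=0xD
Byte[7]=B6: continuation. acc=(acc<<6)|0x36=0x376, pending=0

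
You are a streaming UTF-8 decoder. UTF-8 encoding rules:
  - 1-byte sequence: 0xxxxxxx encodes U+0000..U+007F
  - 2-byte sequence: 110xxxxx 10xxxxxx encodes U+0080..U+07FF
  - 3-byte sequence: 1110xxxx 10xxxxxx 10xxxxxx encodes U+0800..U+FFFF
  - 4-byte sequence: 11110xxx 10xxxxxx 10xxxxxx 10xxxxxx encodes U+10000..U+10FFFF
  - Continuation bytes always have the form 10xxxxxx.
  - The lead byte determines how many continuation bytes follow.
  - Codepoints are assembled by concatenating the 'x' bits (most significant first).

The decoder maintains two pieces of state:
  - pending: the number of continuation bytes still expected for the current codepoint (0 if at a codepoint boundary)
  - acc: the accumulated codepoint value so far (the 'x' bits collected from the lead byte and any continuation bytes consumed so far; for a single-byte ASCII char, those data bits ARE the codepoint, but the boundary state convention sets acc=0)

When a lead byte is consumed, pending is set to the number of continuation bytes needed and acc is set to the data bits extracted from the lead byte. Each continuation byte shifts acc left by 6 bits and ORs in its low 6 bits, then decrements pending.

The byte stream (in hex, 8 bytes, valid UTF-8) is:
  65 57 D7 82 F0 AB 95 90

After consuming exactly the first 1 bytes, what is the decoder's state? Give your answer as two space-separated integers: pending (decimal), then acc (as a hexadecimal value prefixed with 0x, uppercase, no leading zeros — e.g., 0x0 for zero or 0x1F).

Byte[0]=65: 1-byte. pending=0, acc=0x0

Answer: 0 0x0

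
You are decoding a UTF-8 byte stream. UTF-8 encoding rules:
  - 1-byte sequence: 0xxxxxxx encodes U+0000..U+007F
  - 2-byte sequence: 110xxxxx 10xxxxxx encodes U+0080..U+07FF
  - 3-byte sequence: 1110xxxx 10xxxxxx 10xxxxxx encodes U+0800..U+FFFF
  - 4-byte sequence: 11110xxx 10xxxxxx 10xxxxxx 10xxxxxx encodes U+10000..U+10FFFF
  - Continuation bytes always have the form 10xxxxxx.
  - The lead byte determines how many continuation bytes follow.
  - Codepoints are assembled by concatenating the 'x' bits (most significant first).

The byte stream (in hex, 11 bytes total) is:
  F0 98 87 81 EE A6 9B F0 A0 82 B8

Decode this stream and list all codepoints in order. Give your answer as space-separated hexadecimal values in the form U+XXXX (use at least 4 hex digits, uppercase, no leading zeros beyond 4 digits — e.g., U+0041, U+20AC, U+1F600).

Answer: U+181C1 U+E99B U+200B8

Derivation:
Byte[0]=F0: 4-byte lead, need 3 cont bytes. acc=0x0
Byte[1]=98: continuation. acc=(acc<<6)|0x18=0x18
Byte[2]=87: continuation. acc=(acc<<6)|0x07=0x607
Byte[3]=81: continuation. acc=(acc<<6)|0x01=0x181C1
Completed: cp=U+181C1 (starts at byte 0)
Byte[4]=EE: 3-byte lead, need 2 cont bytes. acc=0xE
Byte[5]=A6: continuation. acc=(acc<<6)|0x26=0x3A6
Byte[6]=9B: continuation. acc=(acc<<6)|0x1B=0xE99B
Completed: cp=U+E99B (starts at byte 4)
Byte[7]=F0: 4-byte lead, need 3 cont bytes. acc=0x0
Byte[8]=A0: continuation. acc=(acc<<6)|0x20=0x20
Byte[9]=82: continuation. acc=(acc<<6)|0x02=0x802
Byte[10]=B8: continuation. acc=(acc<<6)|0x38=0x200B8
Completed: cp=U+200B8 (starts at byte 7)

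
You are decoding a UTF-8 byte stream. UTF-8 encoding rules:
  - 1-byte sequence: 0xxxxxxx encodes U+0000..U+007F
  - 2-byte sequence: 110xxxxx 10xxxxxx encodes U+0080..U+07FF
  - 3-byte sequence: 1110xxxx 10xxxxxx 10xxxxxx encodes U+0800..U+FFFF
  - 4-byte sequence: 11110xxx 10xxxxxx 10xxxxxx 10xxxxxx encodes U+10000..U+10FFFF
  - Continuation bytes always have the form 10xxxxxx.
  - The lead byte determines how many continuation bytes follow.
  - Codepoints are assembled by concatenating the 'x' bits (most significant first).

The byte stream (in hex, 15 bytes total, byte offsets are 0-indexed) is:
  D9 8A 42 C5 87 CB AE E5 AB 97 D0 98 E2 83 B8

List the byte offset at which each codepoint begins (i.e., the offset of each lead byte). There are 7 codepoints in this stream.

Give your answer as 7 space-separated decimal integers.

Byte[0]=D9: 2-byte lead, need 1 cont bytes. acc=0x19
Byte[1]=8A: continuation. acc=(acc<<6)|0x0A=0x64A
Completed: cp=U+064A (starts at byte 0)
Byte[2]=42: 1-byte ASCII. cp=U+0042
Byte[3]=C5: 2-byte lead, need 1 cont bytes. acc=0x5
Byte[4]=87: continuation. acc=(acc<<6)|0x07=0x147
Completed: cp=U+0147 (starts at byte 3)
Byte[5]=CB: 2-byte lead, need 1 cont bytes. acc=0xB
Byte[6]=AE: continuation. acc=(acc<<6)|0x2E=0x2EE
Completed: cp=U+02EE (starts at byte 5)
Byte[7]=E5: 3-byte lead, need 2 cont bytes. acc=0x5
Byte[8]=AB: continuation. acc=(acc<<6)|0x2B=0x16B
Byte[9]=97: continuation. acc=(acc<<6)|0x17=0x5AD7
Completed: cp=U+5AD7 (starts at byte 7)
Byte[10]=D0: 2-byte lead, need 1 cont bytes. acc=0x10
Byte[11]=98: continuation. acc=(acc<<6)|0x18=0x418
Completed: cp=U+0418 (starts at byte 10)
Byte[12]=E2: 3-byte lead, need 2 cont bytes. acc=0x2
Byte[13]=83: continuation. acc=(acc<<6)|0x03=0x83
Byte[14]=B8: continuation. acc=(acc<<6)|0x38=0x20F8
Completed: cp=U+20F8 (starts at byte 12)

Answer: 0 2 3 5 7 10 12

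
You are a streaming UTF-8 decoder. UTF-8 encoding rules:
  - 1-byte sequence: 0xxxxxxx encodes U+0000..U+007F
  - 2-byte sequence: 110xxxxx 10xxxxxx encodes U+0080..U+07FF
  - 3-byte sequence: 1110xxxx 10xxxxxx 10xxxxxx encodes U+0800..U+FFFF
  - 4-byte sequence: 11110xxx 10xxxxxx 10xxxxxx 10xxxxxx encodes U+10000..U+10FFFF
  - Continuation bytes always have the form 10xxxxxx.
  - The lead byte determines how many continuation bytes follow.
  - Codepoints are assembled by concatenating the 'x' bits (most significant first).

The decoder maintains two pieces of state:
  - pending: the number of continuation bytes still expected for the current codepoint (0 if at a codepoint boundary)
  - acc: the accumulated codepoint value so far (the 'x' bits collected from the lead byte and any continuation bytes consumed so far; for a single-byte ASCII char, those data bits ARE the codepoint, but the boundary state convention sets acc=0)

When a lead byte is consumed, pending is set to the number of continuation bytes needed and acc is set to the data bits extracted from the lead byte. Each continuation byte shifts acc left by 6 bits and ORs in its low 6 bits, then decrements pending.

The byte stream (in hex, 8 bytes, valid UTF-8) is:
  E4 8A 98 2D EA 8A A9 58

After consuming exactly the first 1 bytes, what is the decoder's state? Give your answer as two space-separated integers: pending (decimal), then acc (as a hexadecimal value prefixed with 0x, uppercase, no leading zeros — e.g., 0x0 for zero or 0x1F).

Byte[0]=E4: 3-byte lead. pending=2, acc=0x4

Answer: 2 0x4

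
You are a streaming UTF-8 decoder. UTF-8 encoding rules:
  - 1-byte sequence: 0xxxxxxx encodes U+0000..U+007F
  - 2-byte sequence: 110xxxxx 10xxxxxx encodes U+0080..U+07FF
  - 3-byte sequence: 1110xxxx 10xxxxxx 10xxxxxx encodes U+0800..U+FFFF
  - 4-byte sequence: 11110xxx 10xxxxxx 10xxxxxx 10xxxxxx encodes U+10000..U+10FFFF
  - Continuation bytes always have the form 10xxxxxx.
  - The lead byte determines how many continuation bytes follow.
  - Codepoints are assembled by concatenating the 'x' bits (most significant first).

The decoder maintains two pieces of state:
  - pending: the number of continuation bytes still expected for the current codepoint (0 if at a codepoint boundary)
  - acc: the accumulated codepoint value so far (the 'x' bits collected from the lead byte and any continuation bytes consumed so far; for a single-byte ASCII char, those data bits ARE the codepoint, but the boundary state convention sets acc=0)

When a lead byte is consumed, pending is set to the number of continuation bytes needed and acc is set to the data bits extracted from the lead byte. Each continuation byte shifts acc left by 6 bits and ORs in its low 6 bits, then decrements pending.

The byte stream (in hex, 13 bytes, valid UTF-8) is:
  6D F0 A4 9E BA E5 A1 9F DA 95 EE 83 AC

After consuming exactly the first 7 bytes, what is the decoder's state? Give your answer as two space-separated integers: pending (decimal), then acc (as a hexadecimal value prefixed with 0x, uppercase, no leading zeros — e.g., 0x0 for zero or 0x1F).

Byte[0]=6D: 1-byte. pending=0, acc=0x0
Byte[1]=F0: 4-byte lead. pending=3, acc=0x0
Byte[2]=A4: continuation. acc=(acc<<6)|0x24=0x24, pending=2
Byte[3]=9E: continuation. acc=(acc<<6)|0x1E=0x91E, pending=1
Byte[4]=BA: continuation. acc=(acc<<6)|0x3A=0x247BA, pending=0
Byte[5]=E5: 3-byte lead. pending=2, acc=0x5
Byte[6]=A1: continuation. acc=(acc<<6)|0x21=0x161, pending=1

Answer: 1 0x161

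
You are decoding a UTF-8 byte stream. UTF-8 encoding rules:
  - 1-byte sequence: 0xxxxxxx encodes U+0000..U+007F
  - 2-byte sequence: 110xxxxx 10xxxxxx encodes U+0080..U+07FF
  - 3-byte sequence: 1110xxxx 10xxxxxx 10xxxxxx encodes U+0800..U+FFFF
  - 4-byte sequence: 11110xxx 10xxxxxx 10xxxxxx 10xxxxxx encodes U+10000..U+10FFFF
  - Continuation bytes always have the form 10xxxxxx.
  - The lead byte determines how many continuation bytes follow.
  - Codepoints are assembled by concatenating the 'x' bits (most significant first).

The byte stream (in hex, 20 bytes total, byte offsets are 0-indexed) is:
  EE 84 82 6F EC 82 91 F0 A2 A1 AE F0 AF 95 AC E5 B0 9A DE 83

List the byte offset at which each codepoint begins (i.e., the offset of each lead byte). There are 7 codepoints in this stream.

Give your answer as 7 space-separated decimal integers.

Byte[0]=EE: 3-byte lead, need 2 cont bytes. acc=0xE
Byte[1]=84: continuation. acc=(acc<<6)|0x04=0x384
Byte[2]=82: continuation. acc=(acc<<6)|0x02=0xE102
Completed: cp=U+E102 (starts at byte 0)
Byte[3]=6F: 1-byte ASCII. cp=U+006F
Byte[4]=EC: 3-byte lead, need 2 cont bytes. acc=0xC
Byte[5]=82: continuation. acc=(acc<<6)|0x02=0x302
Byte[6]=91: continuation. acc=(acc<<6)|0x11=0xC091
Completed: cp=U+C091 (starts at byte 4)
Byte[7]=F0: 4-byte lead, need 3 cont bytes. acc=0x0
Byte[8]=A2: continuation. acc=(acc<<6)|0x22=0x22
Byte[9]=A1: continuation. acc=(acc<<6)|0x21=0x8A1
Byte[10]=AE: continuation. acc=(acc<<6)|0x2E=0x2286E
Completed: cp=U+2286E (starts at byte 7)
Byte[11]=F0: 4-byte lead, need 3 cont bytes. acc=0x0
Byte[12]=AF: continuation. acc=(acc<<6)|0x2F=0x2F
Byte[13]=95: continuation. acc=(acc<<6)|0x15=0xBD5
Byte[14]=AC: continuation. acc=(acc<<6)|0x2C=0x2F56C
Completed: cp=U+2F56C (starts at byte 11)
Byte[15]=E5: 3-byte lead, need 2 cont bytes. acc=0x5
Byte[16]=B0: continuation. acc=(acc<<6)|0x30=0x170
Byte[17]=9A: continuation. acc=(acc<<6)|0x1A=0x5C1A
Completed: cp=U+5C1A (starts at byte 15)
Byte[18]=DE: 2-byte lead, need 1 cont bytes. acc=0x1E
Byte[19]=83: continuation. acc=(acc<<6)|0x03=0x783
Completed: cp=U+0783 (starts at byte 18)

Answer: 0 3 4 7 11 15 18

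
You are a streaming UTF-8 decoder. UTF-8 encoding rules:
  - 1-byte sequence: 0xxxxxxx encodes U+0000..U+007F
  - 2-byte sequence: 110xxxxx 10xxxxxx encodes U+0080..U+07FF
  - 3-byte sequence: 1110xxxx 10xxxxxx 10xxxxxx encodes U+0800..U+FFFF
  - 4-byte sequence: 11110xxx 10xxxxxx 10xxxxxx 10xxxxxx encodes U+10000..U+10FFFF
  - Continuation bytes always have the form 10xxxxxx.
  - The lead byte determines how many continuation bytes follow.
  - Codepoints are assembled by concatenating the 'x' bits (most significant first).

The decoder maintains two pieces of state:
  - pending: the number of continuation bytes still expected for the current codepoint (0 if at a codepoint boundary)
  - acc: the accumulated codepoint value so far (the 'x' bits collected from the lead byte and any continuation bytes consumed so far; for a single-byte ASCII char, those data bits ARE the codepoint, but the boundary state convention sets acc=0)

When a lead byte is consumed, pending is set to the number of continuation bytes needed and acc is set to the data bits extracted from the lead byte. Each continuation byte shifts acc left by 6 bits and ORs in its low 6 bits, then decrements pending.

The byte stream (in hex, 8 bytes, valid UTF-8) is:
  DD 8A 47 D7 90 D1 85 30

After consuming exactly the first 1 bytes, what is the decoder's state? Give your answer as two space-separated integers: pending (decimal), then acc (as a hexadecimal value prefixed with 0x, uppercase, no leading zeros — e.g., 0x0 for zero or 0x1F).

Byte[0]=DD: 2-byte lead. pending=1, acc=0x1D

Answer: 1 0x1D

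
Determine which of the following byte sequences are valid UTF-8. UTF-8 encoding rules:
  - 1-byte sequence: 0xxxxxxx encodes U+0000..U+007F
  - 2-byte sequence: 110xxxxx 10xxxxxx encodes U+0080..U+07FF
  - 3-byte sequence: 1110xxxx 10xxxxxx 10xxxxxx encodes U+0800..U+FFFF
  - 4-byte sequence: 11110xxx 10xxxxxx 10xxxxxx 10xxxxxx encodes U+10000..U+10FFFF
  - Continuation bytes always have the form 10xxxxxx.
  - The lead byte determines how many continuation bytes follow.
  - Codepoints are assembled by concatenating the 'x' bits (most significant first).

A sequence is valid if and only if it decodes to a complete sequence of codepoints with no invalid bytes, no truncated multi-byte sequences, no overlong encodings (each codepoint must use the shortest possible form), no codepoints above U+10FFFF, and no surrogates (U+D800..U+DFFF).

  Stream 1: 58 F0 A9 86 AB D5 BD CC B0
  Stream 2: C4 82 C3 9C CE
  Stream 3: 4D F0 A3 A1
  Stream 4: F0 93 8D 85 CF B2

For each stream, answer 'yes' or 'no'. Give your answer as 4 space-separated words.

Answer: yes no no yes

Derivation:
Stream 1: decodes cleanly. VALID
Stream 2: error at byte offset 5. INVALID
Stream 3: error at byte offset 4. INVALID
Stream 4: decodes cleanly. VALID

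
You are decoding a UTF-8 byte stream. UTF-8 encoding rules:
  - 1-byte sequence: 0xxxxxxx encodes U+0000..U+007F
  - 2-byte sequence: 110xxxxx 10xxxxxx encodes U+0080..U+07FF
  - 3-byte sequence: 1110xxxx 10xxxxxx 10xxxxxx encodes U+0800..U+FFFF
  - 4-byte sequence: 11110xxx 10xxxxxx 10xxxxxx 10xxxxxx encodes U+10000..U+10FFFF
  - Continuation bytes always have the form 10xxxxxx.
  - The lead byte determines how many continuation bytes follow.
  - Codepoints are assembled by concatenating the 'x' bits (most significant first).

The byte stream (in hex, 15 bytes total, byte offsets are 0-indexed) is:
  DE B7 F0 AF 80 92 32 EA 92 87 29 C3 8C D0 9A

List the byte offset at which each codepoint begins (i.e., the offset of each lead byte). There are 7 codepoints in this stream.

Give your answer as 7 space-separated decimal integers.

Byte[0]=DE: 2-byte lead, need 1 cont bytes. acc=0x1E
Byte[1]=B7: continuation. acc=(acc<<6)|0x37=0x7B7
Completed: cp=U+07B7 (starts at byte 0)
Byte[2]=F0: 4-byte lead, need 3 cont bytes. acc=0x0
Byte[3]=AF: continuation. acc=(acc<<6)|0x2F=0x2F
Byte[4]=80: continuation. acc=(acc<<6)|0x00=0xBC0
Byte[5]=92: continuation. acc=(acc<<6)|0x12=0x2F012
Completed: cp=U+2F012 (starts at byte 2)
Byte[6]=32: 1-byte ASCII. cp=U+0032
Byte[7]=EA: 3-byte lead, need 2 cont bytes. acc=0xA
Byte[8]=92: continuation. acc=(acc<<6)|0x12=0x292
Byte[9]=87: continuation. acc=(acc<<6)|0x07=0xA487
Completed: cp=U+A487 (starts at byte 7)
Byte[10]=29: 1-byte ASCII. cp=U+0029
Byte[11]=C3: 2-byte lead, need 1 cont bytes. acc=0x3
Byte[12]=8C: continuation. acc=(acc<<6)|0x0C=0xCC
Completed: cp=U+00CC (starts at byte 11)
Byte[13]=D0: 2-byte lead, need 1 cont bytes. acc=0x10
Byte[14]=9A: continuation. acc=(acc<<6)|0x1A=0x41A
Completed: cp=U+041A (starts at byte 13)

Answer: 0 2 6 7 10 11 13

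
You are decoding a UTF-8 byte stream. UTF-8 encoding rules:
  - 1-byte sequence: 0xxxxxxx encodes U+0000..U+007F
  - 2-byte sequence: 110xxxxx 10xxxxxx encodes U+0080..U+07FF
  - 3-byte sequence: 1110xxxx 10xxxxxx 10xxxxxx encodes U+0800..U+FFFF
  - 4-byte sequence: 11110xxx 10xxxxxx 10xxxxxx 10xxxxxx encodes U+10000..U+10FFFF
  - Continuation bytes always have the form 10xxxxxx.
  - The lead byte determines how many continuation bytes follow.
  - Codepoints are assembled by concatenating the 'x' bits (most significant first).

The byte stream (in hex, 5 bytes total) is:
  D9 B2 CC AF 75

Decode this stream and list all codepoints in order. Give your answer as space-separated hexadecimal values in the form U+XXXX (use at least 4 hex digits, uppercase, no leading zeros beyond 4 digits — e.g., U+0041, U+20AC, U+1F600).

Answer: U+0672 U+032F U+0075

Derivation:
Byte[0]=D9: 2-byte lead, need 1 cont bytes. acc=0x19
Byte[1]=B2: continuation. acc=(acc<<6)|0x32=0x672
Completed: cp=U+0672 (starts at byte 0)
Byte[2]=CC: 2-byte lead, need 1 cont bytes. acc=0xC
Byte[3]=AF: continuation. acc=(acc<<6)|0x2F=0x32F
Completed: cp=U+032F (starts at byte 2)
Byte[4]=75: 1-byte ASCII. cp=U+0075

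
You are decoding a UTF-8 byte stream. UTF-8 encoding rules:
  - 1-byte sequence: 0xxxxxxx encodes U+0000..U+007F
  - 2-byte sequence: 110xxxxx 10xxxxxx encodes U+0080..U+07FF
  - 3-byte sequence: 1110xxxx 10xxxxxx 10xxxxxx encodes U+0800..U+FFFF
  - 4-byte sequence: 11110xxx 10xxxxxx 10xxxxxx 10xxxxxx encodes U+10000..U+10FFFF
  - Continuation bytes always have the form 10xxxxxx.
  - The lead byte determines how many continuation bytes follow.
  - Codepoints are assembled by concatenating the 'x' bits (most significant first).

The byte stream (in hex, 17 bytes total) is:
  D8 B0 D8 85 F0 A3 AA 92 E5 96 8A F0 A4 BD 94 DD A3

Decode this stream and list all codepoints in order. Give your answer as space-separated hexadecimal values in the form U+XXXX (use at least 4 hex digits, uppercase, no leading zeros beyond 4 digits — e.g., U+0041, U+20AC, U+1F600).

Byte[0]=D8: 2-byte lead, need 1 cont bytes. acc=0x18
Byte[1]=B0: continuation. acc=(acc<<6)|0x30=0x630
Completed: cp=U+0630 (starts at byte 0)
Byte[2]=D8: 2-byte lead, need 1 cont bytes. acc=0x18
Byte[3]=85: continuation. acc=(acc<<6)|0x05=0x605
Completed: cp=U+0605 (starts at byte 2)
Byte[4]=F0: 4-byte lead, need 3 cont bytes. acc=0x0
Byte[5]=A3: continuation. acc=(acc<<6)|0x23=0x23
Byte[6]=AA: continuation. acc=(acc<<6)|0x2A=0x8EA
Byte[7]=92: continuation. acc=(acc<<6)|0x12=0x23A92
Completed: cp=U+23A92 (starts at byte 4)
Byte[8]=E5: 3-byte lead, need 2 cont bytes. acc=0x5
Byte[9]=96: continuation. acc=(acc<<6)|0x16=0x156
Byte[10]=8A: continuation. acc=(acc<<6)|0x0A=0x558A
Completed: cp=U+558A (starts at byte 8)
Byte[11]=F0: 4-byte lead, need 3 cont bytes. acc=0x0
Byte[12]=A4: continuation. acc=(acc<<6)|0x24=0x24
Byte[13]=BD: continuation. acc=(acc<<6)|0x3D=0x93D
Byte[14]=94: continuation. acc=(acc<<6)|0x14=0x24F54
Completed: cp=U+24F54 (starts at byte 11)
Byte[15]=DD: 2-byte lead, need 1 cont bytes. acc=0x1D
Byte[16]=A3: continuation. acc=(acc<<6)|0x23=0x763
Completed: cp=U+0763 (starts at byte 15)

Answer: U+0630 U+0605 U+23A92 U+558A U+24F54 U+0763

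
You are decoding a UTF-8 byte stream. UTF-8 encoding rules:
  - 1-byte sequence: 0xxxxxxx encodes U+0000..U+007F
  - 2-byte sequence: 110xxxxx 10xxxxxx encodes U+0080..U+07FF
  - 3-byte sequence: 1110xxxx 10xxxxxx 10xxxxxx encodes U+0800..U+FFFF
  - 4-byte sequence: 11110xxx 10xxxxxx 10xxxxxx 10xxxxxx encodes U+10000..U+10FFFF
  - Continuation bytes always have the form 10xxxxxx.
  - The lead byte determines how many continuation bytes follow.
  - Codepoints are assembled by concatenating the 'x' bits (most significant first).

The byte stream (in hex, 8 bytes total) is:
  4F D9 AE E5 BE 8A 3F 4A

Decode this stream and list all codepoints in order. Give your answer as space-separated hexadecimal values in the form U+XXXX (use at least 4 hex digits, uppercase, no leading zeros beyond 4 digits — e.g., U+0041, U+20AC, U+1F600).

Answer: U+004F U+066E U+5F8A U+003F U+004A

Derivation:
Byte[0]=4F: 1-byte ASCII. cp=U+004F
Byte[1]=D9: 2-byte lead, need 1 cont bytes. acc=0x19
Byte[2]=AE: continuation. acc=(acc<<6)|0x2E=0x66E
Completed: cp=U+066E (starts at byte 1)
Byte[3]=E5: 3-byte lead, need 2 cont bytes. acc=0x5
Byte[4]=BE: continuation. acc=(acc<<6)|0x3E=0x17E
Byte[5]=8A: continuation. acc=(acc<<6)|0x0A=0x5F8A
Completed: cp=U+5F8A (starts at byte 3)
Byte[6]=3F: 1-byte ASCII. cp=U+003F
Byte[7]=4A: 1-byte ASCII. cp=U+004A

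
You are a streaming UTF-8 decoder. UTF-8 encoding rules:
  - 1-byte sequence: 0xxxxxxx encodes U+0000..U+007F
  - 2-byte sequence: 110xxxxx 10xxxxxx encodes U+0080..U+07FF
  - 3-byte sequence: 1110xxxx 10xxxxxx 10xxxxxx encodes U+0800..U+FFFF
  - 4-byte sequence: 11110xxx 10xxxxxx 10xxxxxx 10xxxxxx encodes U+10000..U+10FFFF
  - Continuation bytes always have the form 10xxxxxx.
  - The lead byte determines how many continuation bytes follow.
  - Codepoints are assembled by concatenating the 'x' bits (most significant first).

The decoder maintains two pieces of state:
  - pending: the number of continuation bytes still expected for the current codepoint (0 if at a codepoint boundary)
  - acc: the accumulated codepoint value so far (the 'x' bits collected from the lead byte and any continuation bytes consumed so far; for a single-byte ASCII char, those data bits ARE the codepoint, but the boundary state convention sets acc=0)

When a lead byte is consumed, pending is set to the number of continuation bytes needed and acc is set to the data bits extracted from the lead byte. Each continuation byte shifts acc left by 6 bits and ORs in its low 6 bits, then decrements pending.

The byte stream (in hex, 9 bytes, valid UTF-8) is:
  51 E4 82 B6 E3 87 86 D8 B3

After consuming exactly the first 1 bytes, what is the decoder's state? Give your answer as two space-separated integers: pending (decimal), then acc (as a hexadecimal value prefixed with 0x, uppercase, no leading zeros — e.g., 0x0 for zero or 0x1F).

Byte[0]=51: 1-byte. pending=0, acc=0x0

Answer: 0 0x0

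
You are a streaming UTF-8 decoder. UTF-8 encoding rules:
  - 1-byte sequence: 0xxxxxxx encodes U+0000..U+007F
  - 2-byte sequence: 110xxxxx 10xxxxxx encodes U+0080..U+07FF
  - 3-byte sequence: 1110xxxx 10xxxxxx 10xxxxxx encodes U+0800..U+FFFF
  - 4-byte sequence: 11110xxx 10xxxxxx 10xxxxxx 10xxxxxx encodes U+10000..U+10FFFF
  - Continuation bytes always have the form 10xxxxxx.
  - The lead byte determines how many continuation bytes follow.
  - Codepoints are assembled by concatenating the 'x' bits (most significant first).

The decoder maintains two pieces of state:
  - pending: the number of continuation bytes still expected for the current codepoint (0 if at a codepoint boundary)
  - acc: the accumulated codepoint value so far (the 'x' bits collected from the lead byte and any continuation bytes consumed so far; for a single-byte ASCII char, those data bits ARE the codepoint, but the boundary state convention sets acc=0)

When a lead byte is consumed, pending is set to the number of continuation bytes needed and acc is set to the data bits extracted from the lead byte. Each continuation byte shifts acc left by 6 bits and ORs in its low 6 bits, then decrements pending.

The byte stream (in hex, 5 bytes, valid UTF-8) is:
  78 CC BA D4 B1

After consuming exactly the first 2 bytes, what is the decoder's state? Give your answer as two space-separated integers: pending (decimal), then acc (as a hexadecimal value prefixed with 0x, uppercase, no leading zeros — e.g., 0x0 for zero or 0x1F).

Answer: 1 0xC

Derivation:
Byte[0]=78: 1-byte. pending=0, acc=0x0
Byte[1]=CC: 2-byte lead. pending=1, acc=0xC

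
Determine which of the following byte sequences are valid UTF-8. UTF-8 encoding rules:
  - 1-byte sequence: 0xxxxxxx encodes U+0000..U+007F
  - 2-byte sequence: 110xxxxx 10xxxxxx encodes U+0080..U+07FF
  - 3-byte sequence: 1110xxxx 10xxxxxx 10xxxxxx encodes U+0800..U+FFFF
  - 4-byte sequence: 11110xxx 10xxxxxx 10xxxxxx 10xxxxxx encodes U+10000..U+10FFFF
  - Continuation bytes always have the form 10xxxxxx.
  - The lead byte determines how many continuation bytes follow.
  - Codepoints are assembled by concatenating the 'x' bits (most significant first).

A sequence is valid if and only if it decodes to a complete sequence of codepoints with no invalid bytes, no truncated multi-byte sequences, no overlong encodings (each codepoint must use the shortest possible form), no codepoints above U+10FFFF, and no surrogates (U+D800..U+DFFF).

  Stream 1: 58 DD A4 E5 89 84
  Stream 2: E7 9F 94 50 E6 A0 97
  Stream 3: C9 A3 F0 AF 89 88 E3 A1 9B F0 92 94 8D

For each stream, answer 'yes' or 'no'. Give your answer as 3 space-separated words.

Answer: yes yes yes

Derivation:
Stream 1: decodes cleanly. VALID
Stream 2: decodes cleanly. VALID
Stream 3: decodes cleanly. VALID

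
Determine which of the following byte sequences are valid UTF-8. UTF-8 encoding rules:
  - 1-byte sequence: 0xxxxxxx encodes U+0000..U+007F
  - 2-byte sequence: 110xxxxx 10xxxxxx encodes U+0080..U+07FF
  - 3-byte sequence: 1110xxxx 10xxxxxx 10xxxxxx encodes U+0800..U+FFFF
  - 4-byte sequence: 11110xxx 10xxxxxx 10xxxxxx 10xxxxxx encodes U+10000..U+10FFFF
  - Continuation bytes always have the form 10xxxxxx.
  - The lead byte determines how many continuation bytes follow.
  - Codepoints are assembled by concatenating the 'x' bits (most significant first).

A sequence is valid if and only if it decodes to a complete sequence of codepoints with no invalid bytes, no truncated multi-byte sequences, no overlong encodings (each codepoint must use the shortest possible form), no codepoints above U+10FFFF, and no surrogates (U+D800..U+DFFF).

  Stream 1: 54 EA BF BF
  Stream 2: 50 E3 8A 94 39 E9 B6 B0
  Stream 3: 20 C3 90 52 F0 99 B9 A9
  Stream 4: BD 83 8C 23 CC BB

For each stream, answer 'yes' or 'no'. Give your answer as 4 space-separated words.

Answer: yes yes yes no

Derivation:
Stream 1: decodes cleanly. VALID
Stream 2: decodes cleanly. VALID
Stream 3: decodes cleanly. VALID
Stream 4: error at byte offset 0. INVALID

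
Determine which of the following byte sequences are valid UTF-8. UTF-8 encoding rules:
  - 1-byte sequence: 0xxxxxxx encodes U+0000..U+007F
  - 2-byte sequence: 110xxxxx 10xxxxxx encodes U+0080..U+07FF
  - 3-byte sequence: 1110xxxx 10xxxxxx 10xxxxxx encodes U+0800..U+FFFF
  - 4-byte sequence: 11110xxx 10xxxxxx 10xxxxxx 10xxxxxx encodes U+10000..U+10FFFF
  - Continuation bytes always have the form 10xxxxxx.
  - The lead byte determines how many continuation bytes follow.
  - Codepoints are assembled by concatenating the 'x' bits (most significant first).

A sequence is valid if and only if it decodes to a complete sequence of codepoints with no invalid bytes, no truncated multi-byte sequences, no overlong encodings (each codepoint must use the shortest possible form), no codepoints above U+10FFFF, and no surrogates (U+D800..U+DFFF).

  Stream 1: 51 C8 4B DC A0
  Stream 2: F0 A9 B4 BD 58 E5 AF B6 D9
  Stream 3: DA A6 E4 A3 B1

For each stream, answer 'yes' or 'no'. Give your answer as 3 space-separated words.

Stream 1: error at byte offset 2. INVALID
Stream 2: error at byte offset 9. INVALID
Stream 3: decodes cleanly. VALID

Answer: no no yes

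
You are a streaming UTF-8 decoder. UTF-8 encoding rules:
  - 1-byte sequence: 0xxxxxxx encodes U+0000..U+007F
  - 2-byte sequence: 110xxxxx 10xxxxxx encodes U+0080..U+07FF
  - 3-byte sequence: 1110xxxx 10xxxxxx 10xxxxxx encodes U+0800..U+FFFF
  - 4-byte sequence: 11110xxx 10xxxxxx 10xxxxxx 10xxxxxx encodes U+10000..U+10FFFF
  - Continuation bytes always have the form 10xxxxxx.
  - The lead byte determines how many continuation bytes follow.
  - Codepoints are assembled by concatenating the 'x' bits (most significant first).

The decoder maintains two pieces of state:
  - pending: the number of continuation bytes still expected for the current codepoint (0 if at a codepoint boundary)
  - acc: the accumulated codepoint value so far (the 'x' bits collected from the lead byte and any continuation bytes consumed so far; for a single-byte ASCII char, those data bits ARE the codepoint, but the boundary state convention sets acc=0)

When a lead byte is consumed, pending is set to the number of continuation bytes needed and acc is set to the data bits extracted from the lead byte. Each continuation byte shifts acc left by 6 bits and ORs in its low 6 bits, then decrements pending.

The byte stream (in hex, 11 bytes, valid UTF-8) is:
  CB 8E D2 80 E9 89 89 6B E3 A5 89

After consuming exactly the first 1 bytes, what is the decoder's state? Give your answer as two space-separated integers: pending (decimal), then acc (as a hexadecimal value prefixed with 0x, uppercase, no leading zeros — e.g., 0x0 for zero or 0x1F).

Byte[0]=CB: 2-byte lead. pending=1, acc=0xB

Answer: 1 0xB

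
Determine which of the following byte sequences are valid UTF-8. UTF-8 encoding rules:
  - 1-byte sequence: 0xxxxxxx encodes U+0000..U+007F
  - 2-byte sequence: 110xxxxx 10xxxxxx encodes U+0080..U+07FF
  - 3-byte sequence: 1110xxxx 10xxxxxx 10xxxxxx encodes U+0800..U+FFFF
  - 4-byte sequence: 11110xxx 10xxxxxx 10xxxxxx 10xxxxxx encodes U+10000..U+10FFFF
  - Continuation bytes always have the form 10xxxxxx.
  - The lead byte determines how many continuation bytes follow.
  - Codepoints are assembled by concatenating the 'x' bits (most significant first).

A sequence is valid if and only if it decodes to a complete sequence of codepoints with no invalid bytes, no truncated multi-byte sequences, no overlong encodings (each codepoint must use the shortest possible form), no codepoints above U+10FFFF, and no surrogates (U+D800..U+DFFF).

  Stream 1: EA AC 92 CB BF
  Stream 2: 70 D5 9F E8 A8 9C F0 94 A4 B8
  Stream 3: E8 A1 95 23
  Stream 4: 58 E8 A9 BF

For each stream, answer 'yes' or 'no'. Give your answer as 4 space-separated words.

Answer: yes yes yes yes

Derivation:
Stream 1: decodes cleanly. VALID
Stream 2: decodes cleanly. VALID
Stream 3: decodes cleanly. VALID
Stream 4: decodes cleanly. VALID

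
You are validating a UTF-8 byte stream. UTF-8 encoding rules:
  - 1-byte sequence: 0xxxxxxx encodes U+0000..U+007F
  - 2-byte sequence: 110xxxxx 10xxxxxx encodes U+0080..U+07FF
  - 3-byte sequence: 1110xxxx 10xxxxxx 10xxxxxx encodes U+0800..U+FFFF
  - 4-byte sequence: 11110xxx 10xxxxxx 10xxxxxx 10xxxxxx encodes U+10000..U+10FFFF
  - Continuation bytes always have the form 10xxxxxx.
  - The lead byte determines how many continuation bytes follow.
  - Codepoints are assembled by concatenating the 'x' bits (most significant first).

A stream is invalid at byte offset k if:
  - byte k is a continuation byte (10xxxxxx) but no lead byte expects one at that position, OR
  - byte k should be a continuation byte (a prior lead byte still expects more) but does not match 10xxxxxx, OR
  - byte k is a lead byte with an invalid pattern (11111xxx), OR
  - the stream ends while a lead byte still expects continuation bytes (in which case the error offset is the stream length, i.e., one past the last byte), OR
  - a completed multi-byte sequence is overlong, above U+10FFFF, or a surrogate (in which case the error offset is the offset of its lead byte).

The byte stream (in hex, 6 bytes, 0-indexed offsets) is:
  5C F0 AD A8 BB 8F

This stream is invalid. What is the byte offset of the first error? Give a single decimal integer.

Byte[0]=5C: 1-byte ASCII. cp=U+005C
Byte[1]=F0: 4-byte lead, need 3 cont bytes. acc=0x0
Byte[2]=AD: continuation. acc=(acc<<6)|0x2D=0x2D
Byte[3]=A8: continuation. acc=(acc<<6)|0x28=0xB68
Byte[4]=BB: continuation. acc=(acc<<6)|0x3B=0x2DA3B
Completed: cp=U+2DA3B (starts at byte 1)
Byte[5]=8F: INVALID lead byte (not 0xxx/110x/1110/11110)

Answer: 5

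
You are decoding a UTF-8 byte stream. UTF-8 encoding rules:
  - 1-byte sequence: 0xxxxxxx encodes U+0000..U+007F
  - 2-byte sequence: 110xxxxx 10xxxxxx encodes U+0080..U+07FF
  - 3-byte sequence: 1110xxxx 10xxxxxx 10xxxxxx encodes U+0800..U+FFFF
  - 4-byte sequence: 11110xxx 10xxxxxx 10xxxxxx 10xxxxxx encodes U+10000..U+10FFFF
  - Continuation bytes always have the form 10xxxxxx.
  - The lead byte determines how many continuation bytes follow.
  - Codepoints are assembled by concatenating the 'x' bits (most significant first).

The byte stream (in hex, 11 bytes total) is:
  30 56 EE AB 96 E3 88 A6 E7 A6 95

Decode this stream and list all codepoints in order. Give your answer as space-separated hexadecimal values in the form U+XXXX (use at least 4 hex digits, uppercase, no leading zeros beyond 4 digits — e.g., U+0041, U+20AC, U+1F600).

Answer: U+0030 U+0056 U+EAD6 U+3226 U+7995

Derivation:
Byte[0]=30: 1-byte ASCII. cp=U+0030
Byte[1]=56: 1-byte ASCII. cp=U+0056
Byte[2]=EE: 3-byte lead, need 2 cont bytes. acc=0xE
Byte[3]=AB: continuation. acc=(acc<<6)|0x2B=0x3AB
Byte[4]=96: continuation. acc=(acc<<6)|0x16=0xEAD6
Completed: cp=U+EAD6 (starts at byte 2)
Byte[5]=E3: 3-byte lead, need 2 cont bytes. acc=0x3
Byte[6]=88: continuation. acc=(acc<<6)|0x08=0xC8
Byte[7]=A6: continuation. acc=(acc<<6)|0x26=0x3226
Completed: cp=U+3226 (starts at byte 5)
Byte[8]=E7: 3-byte lead, need 2 cont bytes. acc=0x7
Byte[9]=A6: continuation. acc=(acc<<6)|0x26=0x1E6
Byte[10]=95: continuation. acc=(acc<<6)|0x15=0x7995
Completed: cp=U+7995 (starts at byte 8)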